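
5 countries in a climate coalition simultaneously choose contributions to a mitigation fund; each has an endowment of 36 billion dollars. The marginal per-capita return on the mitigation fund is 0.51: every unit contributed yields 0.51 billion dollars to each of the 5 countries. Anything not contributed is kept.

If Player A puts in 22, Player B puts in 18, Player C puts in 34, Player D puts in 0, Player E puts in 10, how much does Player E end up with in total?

68.84 billion dollars

Total contributed: 22 + 18 + 34 + 0 + 10 = 84.
Each receives 0.51 × 84 = 42.84 from the mitigation fund.
Player E keeps 36 − 10 = 26, so Player E's payoff is 26 + 42.84 = 68.84.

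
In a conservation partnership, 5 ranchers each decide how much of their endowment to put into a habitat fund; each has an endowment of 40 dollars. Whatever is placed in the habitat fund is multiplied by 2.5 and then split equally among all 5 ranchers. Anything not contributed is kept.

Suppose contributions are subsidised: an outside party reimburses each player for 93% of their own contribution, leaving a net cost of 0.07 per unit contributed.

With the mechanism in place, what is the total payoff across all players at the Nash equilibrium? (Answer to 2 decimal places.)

686.00 dollars

Under the mechanism each unit contributed yields (2.5/5) / 0.07 = 7.1429 back to its contributor per unit of net cost, which exceeds 1, making full contribution the dominant choice for everyone.
At the Nash equilibrium everyone contributes 40. Group total payoff = 5 × (40 × 0.93 + 2.5 × 40) = 686.00.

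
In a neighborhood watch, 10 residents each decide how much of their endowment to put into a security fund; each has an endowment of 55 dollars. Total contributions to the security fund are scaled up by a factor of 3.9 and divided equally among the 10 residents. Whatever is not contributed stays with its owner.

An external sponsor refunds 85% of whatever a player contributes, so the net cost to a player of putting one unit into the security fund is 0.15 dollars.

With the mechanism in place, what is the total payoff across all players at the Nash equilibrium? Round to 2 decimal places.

Under the mechanism each unit contributed yields (3.9/10) / 0.15 = 2.6000 back to its contributor per unit of net cost, which exceeds 1, making full contribution the dominant choice for everyone.
At the Nash equilibrium everyone contributes 55. Group total payoff = 10 × (55 × 0.85 + 3.9 × 55) = 2612.50.

2612.50 dollars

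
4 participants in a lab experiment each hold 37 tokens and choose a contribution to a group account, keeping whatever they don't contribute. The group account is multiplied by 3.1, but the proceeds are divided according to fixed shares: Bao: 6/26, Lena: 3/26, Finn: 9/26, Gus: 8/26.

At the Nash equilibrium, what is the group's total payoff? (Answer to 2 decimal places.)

A player with share s gets back 3.1·s per unit contributed, so full contribution is dominant for anyone with s > 1/3.1 = 0.3226 and zero contribution is dominant for anyone below.
The only share above 0.3226 is Finn's 9/26, contributing 37; the remaining 3 contribute 0. Total contributed: 37.
The group account pays out 3.1 × 37 = 114.70 in total (split across the unequal shares, but the aggregate is all that matters for the group sum).
The 3 free-riders keep 37 each, adding 111. Group total = 111 + 114.70 = 225.70.

225.70 tokens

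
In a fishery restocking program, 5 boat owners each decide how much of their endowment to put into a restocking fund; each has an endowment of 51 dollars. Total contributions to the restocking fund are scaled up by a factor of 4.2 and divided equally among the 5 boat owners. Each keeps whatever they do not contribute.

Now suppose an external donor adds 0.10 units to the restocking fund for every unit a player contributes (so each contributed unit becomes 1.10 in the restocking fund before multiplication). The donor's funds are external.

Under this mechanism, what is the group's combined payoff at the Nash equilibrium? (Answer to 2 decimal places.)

Even with the mechanism, each unit contributed returns only 4.2 × 1.10 / 5 = 0.9240 per unit of net cost, so contributing nothing is still dominant.
Everyone keeps their endowment and the group total is 5 × 51 = 255.

255.00 dollars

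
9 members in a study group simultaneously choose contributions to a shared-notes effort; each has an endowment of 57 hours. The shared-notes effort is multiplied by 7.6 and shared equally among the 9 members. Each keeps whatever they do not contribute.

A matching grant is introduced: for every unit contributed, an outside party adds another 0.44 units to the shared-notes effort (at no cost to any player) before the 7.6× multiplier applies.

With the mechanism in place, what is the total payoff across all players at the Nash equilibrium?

5614.27 hours

The effective private return per unit is now 7.6 × 1.44 / 9 = 1.2160 > 1, so every player's dominant strategy flips to full contribution.
So the Nash equilibrium is full contribution by all 9; the group earns 7.6 × 1.44 × 513 = 5614.27.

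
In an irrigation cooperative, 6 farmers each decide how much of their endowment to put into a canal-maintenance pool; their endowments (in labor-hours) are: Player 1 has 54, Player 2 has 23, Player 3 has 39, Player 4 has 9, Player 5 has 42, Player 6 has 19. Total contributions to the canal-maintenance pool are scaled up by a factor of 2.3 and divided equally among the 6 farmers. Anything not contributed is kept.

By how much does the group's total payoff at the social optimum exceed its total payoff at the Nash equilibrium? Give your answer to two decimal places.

241.80 labor-hours

The private return per contributed unit is 2.3/6 = 0.3833 < 1 for every player regardless of endowment, so the Nash equilibrium is zero contribution and the group total is Σ E_j = 54 + 23 + 39 + 9 + 42 + 19 = 186.
Each contributed unit returns 2.300 to the group, so the social optimum is full contribution by everyone: group total = 2.300 × 186 = 427.80.
Efficiency loss = (2.300 − 1) × 186 = 241.80.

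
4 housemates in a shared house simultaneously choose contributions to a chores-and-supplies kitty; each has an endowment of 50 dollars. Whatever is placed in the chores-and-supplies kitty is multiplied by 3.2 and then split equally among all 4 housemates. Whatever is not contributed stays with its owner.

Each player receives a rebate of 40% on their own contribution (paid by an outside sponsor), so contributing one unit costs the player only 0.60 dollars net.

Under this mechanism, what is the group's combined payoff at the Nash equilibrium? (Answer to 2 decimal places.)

720.00 dollars

Under the mechanism each unit contributed yields (3.2/4) / 0.60 = 1.3333 back to its contributor per unit of net cost, which exceeds 1, making full contribution the dominant choice for everyone.
At the Nash equilibrium everyone contributes 50. Group total payoff = 4 × (50 × 0.40 + 3.2 × 50) = 720.00.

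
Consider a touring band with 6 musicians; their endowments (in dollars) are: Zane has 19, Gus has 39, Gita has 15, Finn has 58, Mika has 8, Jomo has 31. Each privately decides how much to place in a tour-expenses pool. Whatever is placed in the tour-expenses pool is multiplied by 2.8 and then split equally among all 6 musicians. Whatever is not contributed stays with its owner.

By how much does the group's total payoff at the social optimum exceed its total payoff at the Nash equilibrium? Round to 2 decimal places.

306.00 dollars

The private return per contributed unit is 2.8/6 = 0.4667 < 1 for every player regardless of endowment, so the Nash equilibrium is zero contribution and the group total is Σ E_j = 19 + 39 + 15 + 58 + 8 + 31 = 170.
Each contributed unit returns 2.800 to the group, so the social optimum is full contribution by everyone: group total = 2.800 × 170 = 476.00.
Efficiency loss = (2.800 − 1) × 170 = 306.00.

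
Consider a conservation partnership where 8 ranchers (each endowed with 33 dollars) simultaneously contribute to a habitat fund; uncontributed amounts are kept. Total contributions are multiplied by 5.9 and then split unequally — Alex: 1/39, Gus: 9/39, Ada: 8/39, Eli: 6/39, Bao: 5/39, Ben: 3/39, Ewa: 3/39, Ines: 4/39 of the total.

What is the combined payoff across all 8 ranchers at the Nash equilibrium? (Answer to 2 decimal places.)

587.40 dollars

Player j's private return per contributed unit is 5.9 × (j's share). Contributing is weakly dominant for j when that share is at least 1/5.9 = 0.1695, and contributing 0 is dominant otherwise.
The shares above 0.1695 belong to Gus and Ada, contributing 33 each; the remaining 6 contribute 0. Total contributed: 66.
The habitat fund pays out 5.9 × 66 = 389.40 in total (split across the unequal shares, but the aggregate is all that matters for the group sum).
The 6 free-riders keep 33 each, adding 198. Group total = 198 + 389.40 = 587.40.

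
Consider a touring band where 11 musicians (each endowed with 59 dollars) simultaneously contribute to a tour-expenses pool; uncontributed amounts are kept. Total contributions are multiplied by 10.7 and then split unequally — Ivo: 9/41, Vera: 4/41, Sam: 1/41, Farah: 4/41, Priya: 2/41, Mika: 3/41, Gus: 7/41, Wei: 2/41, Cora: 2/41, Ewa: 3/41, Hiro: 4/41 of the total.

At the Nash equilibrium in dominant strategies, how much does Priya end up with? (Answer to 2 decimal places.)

Player j's private return per contributed unit is 10.7 × (j's share). Contributing is weakly dominant for j when that share is at least 1/10.7 = 0.0935, and contributing 0 is dominant otherwise.
Ivo, Vera, Farah, Gus and Hiro are above the threshold, contributing 59 each; the remaining 6 contribute 0. Total contributed: 295.
Priya keeps 59 and receives 10.7 × 295 × 2/41 = 153.98 from the tour-expenses pool, for a payoff of 212.98.

212.98 dollars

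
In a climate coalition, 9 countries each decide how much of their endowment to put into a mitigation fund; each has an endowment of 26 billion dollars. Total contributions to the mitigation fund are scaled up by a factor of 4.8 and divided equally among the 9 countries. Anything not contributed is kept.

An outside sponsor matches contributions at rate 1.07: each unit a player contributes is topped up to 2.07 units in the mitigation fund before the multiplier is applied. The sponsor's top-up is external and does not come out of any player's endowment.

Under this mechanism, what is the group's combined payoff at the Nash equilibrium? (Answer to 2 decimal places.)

Under the mechanism each unit contributed yields 4.8 × 2.07 / 9 = 1.1040 back to its contributor per unit of net cost, which exceeds 1, making full contribution the dominant choice for everyone.
At the Nash equilibrium everyone contributes 26. Group total payoff = 4.8 × 2.07 × 234 = 2325.02.

2325.02 billion dollars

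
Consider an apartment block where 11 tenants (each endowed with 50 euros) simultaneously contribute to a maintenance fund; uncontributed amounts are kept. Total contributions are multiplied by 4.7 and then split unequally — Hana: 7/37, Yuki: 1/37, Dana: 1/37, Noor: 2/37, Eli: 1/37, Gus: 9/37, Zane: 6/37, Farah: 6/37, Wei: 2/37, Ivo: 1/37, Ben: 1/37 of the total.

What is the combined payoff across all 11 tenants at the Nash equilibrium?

For player j, contributing a unit is worthwhile iff 4.7 × (j's share) ≥ 1, i.e. iff j's share is at least 0.2128.
Gus alone (share 9/37) is above the threshold, contributing 50; the remaining 10 contribute 0. Total contributed: 50.
The maintenance fund pays out 4.7 × 50 = 235.00 in total (split across the unequal shares, but the aggregate is all that matters for the group sum).
The 10 free-riders keep 50 each, adding 500. Group total = 500 + 235.00 = 735.00.

735.00 euros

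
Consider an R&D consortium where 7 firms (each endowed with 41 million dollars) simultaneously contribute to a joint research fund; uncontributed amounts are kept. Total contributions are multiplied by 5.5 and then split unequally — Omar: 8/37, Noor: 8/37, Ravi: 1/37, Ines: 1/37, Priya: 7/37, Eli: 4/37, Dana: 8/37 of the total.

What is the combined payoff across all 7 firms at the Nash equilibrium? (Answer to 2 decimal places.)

Each unit j contributes comes back to j as 5.5 × (j's share), so j prefers to contribute only if that share exceeds 1/5.5 = 0.1818; otherwise keeping the unit dominates.
The shares above 0.1818 belong to Omar, Noor, Priya and Dana, contributing 41 each; the remaining 3 contribute 0. Total contributed: 164.
The joint research fund pays out 5.5 × 164 = 902.00 in total (split across the unequal shares, but the aggregate is all that matters for the group sum).
The 3 free-riders keep 41 each, adding 123. Group total = 123 + 902.00 = 1025.00.

1025.00 million dollars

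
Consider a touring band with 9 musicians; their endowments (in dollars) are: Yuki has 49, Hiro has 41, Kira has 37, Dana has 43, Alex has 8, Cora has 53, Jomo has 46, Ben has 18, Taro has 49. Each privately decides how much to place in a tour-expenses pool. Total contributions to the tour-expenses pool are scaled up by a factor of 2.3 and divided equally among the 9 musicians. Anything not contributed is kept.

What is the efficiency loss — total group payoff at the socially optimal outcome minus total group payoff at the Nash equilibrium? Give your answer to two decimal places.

447.20 dollars

The private return per contributed unit is 2.3/9 = 0.2556 < 1 for every player regardless of endowment, so the Nash equilibrium is zero contribution and the group total is Σ E_j = 49 + 41 + 37 + 43 + 8 + 53 + 46 + 18 + 49 = 344.
Each contributed unit returns 2.300 to the group, so the social optimum is full contribution by everyone: group total = 2.300 × 344 = 791.20.
Efficiency loss = (2.300 − 1) × 344 = 447.20.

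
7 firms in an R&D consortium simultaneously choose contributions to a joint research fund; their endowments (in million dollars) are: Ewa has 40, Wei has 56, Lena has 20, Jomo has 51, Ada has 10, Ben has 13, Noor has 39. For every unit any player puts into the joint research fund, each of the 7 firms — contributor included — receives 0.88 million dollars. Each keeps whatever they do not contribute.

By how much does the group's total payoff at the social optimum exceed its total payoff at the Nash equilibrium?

The private return per contributed unit is 0.88 < 1 for everyone, so the Nash equilibrium is zero contribution and the group total is Σ E_j = 40 + 56 + 20 + 51 + 10 + 13 + 39 = 229.
Each contributed unit returns 6.160 to the group, so the social optimum is full contribution by everyone: group total = 6.160 × 229 = 1410.64.
Efficiency loss = (6.160 − 1) × 229 = 1181.64.

1181.64 million dollars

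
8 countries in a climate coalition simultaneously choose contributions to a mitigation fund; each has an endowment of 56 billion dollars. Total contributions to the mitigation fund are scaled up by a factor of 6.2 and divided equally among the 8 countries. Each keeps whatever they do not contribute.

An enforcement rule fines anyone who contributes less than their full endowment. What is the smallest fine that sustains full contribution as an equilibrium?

12.60 billion dollars

Given the others contribute fully, the best deviation is to contribute 0 (any partial contribution still incurs the fine and gives up units whose private return 0.7750 is below 1).
Deviating from 56 to 0 saves 56 billion dollars but forfeits the deviator's share of the drop in the mitigation fund: 6.2/8 × 56 = 43.40.
So the deviation gain is 56 − 43.40 = 12.60, and the fine must be at least 12.60 billion dollars to wipe it out.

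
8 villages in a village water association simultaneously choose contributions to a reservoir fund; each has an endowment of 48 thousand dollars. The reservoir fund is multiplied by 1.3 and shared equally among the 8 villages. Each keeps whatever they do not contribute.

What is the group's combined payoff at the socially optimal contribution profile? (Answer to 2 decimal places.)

Each contributed unit returns 1.300 to the group as a whole (0.1625 to each of 8 players), which exceeds 1, so the social optimum is full contribution: group total = 1.300 × 384 = 499.20.

499.20 thousand dollars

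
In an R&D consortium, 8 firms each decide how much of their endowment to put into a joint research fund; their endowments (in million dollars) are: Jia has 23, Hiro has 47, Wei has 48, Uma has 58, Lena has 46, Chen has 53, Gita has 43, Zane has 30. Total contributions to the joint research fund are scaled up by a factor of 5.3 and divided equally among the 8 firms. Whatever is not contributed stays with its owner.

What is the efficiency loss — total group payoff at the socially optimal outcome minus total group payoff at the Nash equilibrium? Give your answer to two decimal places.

1496.40 million dollars

The private return per contributed unit is 5.3/8 = 0.6625 < 1 for every player regardless of endowment, so the Nash equilibrium is zero contribution and the group total is Σ E_j = 23 + 47 + 48 + 58 + 46 + 53 + 43 + 30 = 348.
Each contributed unit returns 5.300 to the group, so the social optimum is full contribution by everyone: group total = 5.300 × 348 = 1844.40.
Efficiency loss = (5.300 − 1) × 348 = 1496.40.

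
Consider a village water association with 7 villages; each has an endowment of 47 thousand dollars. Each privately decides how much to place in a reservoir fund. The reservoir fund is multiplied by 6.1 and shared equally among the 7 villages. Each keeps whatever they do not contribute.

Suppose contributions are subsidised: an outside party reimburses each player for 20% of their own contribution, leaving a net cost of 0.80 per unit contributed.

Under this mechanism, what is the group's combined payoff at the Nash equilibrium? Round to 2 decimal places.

Under the mechanism each unit contributed yields (6.1/7) / 0.80 = 1.0893 back to its contributor per unit of net cost, which exceeds 1, making full contribution the dominant choice for everyone.
So the Nash equilibrium is full contribution by all 7; the group earns 7 × (47 × 0.20 + 6.1 × 47) = 2072.70.

2072.70 thousand dollars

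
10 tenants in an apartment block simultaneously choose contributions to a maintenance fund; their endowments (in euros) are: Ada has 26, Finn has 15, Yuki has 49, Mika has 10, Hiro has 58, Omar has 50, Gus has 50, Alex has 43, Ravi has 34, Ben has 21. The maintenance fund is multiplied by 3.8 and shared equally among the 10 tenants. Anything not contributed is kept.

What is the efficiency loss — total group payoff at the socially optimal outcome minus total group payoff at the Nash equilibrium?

996.80 euros

The private return per contributed unit is 3.8/10 = 0.3800 < 1 for every player regardless of endowment, so the Nash equilibrium is zero contribution and the group total is Σ E_j = 26 + 15 + 49 + 10 + 58 + 50 + 50 + 43 + 34 + 21 = 356.
Each contributed unit returns 3.800 to the group, so the social optimum is full contribution by everyone: group total = 3.800 × 356 = 1352.80.
Efficiency loss = (3.800 − 1) × 356 = 996.80.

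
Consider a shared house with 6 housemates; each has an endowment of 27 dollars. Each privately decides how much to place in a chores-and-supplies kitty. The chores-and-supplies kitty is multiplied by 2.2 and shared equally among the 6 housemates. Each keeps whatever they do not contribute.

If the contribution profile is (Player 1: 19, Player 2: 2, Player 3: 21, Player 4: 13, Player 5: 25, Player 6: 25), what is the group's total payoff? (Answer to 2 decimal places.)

Total contributed: 19 + 2 + 21 + 13 + 25 + 25 = 105; total kept: 6 × 27 − 105 = 57.
The chores-and-supplies kitty pays out 2.2 × 105 = 231.00 in aggregate.
Group total = 57 + 231.00 = 288.00.

288.00 dollars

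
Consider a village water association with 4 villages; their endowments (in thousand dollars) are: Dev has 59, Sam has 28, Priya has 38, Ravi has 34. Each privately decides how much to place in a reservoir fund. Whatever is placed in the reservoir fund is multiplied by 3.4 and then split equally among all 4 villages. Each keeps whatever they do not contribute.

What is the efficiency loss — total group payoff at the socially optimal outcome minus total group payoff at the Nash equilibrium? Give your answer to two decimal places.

The private return per contributed unit is 3.4/4 = 0.8500 < 1 for every player regardless of endowment, so the Nash equilibrium is zero contribution and the group total is Σ E_j = 59 + 28 + 38 + 34 = 159.
Each contributed unit returns 3.400 to the group, so the social optimum is full contribution by everyone: group total = 3.400 × 159 = 540.60.
Efficiency loss = (3.400 − 1) × 159 = 381.60.

381.60 thousand dollars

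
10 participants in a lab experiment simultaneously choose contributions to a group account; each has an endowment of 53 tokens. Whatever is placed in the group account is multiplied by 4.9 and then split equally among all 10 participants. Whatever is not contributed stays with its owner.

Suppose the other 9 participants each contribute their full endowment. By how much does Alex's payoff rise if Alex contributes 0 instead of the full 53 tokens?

27.03 tokens

Switching from a contribution of 53 to 0 lets Alex keep an extra 53 tokens, but lowers the group account by 53, which costs Alex their own share of that drop: 4.9/10 × 53 = 25.97.
Net gain = 53 − 25.97 = 27.03. The private return per contributed unit (0.4900) is below 1, so free-riding is indeed the best response regardless of what the others do.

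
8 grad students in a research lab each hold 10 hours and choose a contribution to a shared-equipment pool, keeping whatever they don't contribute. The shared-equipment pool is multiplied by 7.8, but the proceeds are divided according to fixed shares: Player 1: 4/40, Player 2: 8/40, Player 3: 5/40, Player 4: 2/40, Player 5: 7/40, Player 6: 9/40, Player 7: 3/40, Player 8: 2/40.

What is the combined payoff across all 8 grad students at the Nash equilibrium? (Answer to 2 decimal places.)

284.00 hours

Each unit j contributes comes back to j as 7.8 × (j's share), so j prefers to contribute only if that share exceeds 1/7.8 = 0.1282; otherwise keeping the unit dominates.
Player 2, Player 5 and Player 6 are above the threshold, contributing 10 each; the remaining 5 contribute 0. Total contributed: 30.
The shared-equipment pool pays out 7.8 × 30 = 234.00 in total (split across the unequal shares, but the aggregate is all that matters for the group sum).
The 5 free-riders keep 10 each, adding 50. Group total = 50 + 234.00 = 284.00.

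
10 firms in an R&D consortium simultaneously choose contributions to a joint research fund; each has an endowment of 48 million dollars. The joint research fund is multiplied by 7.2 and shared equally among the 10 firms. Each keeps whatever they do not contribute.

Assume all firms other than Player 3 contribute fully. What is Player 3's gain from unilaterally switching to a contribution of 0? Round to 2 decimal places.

Switching from a contribution of 48 to 0 lets Player 3 keep an extra 48 million dollars, but lowers the joint research fund by 48, which costs Player 3 their own share of that drop: 7.2/10 × 48 = 34.56.
Net gain = 48 − 34.56 = 13.44. The private return per contributed unit (0.7200) is below 1, so free-riding is indeed the best response regardless of what the others do.

13.44 million dollars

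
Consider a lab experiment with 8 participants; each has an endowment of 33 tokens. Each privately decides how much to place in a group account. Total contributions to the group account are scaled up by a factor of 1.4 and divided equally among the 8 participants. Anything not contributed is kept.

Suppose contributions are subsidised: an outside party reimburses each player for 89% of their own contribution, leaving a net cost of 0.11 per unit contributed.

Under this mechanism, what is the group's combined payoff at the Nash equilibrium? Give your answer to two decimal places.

604.56 tokens

The effective private return per unit is now (1.4/8) / 0.11 = 1.5909 > 1, so every player's dominant strategy flips to full contribution.
So the Nash equilibrium is full contribution by all 8; the group earns 8 × (33 × 0.89 + 1.4 × 33) = 604.56.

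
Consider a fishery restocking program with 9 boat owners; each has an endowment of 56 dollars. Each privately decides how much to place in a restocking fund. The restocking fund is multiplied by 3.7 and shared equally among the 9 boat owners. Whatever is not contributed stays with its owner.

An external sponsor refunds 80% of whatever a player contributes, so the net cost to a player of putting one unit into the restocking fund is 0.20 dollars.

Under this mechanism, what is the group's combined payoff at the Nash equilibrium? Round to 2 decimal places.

Under the mechanism each unit contributed yields (3.7/9) / 0.20 = 2.0556 back to its contributor per unit of net cost, which exceeds 1, making full contribution the dominant choice for everyone.
At the Nash equilibrium everyone contributes 56. Group total payoff = 9 × (56 × 0.80 + 3.7 × 56) = 2268.00.

2268.00 dollars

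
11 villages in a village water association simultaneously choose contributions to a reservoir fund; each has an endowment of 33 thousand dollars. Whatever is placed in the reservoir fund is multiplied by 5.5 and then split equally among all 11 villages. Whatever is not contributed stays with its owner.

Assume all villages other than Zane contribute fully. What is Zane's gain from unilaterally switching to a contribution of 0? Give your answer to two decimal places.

16.50 thousand dollars

Switching from a contribution of 33 to 0 lets Zane keep an extra 33 thousand dollars, but lowers the reservoir fund by 33, which costs Zane their own share of that drop: 5.5/11 × 33 = 16.50.
Net gain = 33 − 16.50 = 16.50. The private return per contributed unit (0.5000) is below 1, so free-riding is indeed the best response regardless of what the others do.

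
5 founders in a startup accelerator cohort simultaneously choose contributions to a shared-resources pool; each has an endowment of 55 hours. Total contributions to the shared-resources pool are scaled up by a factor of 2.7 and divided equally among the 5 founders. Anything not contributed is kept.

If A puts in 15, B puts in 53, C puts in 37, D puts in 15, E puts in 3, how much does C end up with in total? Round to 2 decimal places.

Total contributed: 15 + 53 + 37 + 15 + 3 = 123.
Each receives 2.7 × 123 / 5 = 66.42 from the shared-resources pool.
C keeps 55 − 37 = 18, so C's payoff is 18 + 66.42 = 84.42.

84.42 hours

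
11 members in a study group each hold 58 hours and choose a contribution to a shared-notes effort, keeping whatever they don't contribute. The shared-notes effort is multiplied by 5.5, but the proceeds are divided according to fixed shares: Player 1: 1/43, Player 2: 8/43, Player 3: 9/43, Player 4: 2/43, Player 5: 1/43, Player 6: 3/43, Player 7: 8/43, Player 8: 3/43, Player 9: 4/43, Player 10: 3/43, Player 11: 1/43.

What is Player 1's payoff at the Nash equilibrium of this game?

Each unit j contributes comes back to j as 5.5 × (j's share), so j prefers to contribute only if that share exceeds 1/5.5 = 0.1818; otherwise keeping the unit dominates.
Player 2, Player 3 and Player 7 clear that bar, contributing 58 each; the remaining 8 contribute 0. Total contributed: 174.
Player 1 keeps 58 and receives 5.5 × 174 × 1/43 = 22.26 from the shared-notes effort, for a payoff of 80.26.

80.26 hours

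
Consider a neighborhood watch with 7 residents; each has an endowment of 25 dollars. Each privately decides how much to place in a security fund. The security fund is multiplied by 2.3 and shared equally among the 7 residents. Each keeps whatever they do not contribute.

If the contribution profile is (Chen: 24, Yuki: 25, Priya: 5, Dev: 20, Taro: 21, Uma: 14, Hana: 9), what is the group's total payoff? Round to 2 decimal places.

328.40 dollars

Total contributed: 24 + 25 + 5 + 20 + 21 + 14 + 9 = 118; total kept: 7 × 25 − 118 = 57.
The security fund pays out 2.3 × 118 = 271.40 in aggregate.
Group total = 57 + 271.40 = 328.40.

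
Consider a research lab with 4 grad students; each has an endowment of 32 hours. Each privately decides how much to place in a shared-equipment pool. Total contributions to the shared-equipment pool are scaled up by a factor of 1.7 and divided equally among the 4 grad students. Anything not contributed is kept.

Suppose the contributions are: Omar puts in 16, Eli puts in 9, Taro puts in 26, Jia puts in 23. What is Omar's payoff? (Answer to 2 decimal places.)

Total contributed: 16 + 9 + 26 + 23 = 74.
Each receives 1.7 × 74 / 4 = 31.45 from the shared-equipment pool.
Omar keeps 32 − 16 = 16, so Omar's payoff is 16 + 31.45 = 47.45.

47.45 hours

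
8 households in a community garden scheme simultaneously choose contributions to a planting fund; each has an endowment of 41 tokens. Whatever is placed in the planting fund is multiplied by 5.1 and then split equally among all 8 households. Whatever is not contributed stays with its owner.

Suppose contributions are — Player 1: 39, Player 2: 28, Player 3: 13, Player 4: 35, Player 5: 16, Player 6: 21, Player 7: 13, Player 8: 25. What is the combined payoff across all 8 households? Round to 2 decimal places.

1107.00 tokens

Total contributed: 39 + 28 + 13 + 35 + 16 + 21 + 13 + 25 = 190; total kept: 8 × 41 − 190 = 138.
The planting fund pays out 5.1 × 190 = 969.00 in aggregate.
Group total = 138 + 969.00 = 1107.00.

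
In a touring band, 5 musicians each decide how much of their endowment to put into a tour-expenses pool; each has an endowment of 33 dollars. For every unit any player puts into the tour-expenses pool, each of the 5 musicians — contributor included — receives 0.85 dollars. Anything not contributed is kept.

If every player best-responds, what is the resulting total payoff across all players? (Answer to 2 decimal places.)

The private return per contributed unit is 0.85 < 1, so contributing 0 is dominant for every player. At the Nash equilibrium everyone keeps their 33, and the group total is 5 × 33 = 165.

165.00 dollars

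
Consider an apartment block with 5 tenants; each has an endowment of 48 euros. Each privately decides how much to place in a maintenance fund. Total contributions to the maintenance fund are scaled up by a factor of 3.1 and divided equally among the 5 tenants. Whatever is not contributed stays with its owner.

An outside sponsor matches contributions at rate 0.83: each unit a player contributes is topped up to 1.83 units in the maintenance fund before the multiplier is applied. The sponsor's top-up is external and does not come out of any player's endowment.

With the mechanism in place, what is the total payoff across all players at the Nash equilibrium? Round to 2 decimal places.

1361.52 euros

The effective private return per unit is now 3.1 × 1.83 / 5 = 1.1346 > 1, so every player's dominant strategy flips to full contribution.
At the Nash equilibrium everyone contributes 48. Group total payoff = 3.1 × 1.83 × 240 = 1361.52.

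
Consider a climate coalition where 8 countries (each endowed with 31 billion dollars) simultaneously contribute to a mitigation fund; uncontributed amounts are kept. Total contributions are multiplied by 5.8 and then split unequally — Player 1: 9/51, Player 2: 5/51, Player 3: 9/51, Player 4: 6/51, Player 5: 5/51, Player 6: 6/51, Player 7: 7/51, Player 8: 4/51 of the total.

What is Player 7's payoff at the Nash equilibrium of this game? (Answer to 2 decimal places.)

Each unit j contributes comes back to j as 5.8 × (j's share), so j prefers to contribute only if that share exceeds 1/5.8 = 0.1724; otherwise keeping the unit dominates.
Player 1 and Player 3 are above the threshold, contributing 31 each; the remaining 6 contribute 0. Total contributed: 62.
Player 7 keeps 31 and receives 5.8 × 62 × 7/51 = 49.36 from the mitigation fund, for a payoff of 80.36.

80.36 billion dollars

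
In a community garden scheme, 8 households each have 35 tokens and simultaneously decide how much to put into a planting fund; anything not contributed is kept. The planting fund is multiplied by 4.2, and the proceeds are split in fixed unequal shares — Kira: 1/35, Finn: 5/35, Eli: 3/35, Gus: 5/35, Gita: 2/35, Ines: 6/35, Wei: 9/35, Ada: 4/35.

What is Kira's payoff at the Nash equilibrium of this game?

39.20 tokens

For player j, contributing a unit is worthwhile iff 4.2 × (j's share) ≥ 1, i.e. iff j's share is at least 0.2381.
The only share above 0.2381 is Wei's 9/35, contributing 35; the remaining 7 contribute 0. Total contributed: 35.
Kira keeps 35 and receives 4.2 × 35 × 1/35 = 4.20 from the planting fund, for a payoff of 39.20.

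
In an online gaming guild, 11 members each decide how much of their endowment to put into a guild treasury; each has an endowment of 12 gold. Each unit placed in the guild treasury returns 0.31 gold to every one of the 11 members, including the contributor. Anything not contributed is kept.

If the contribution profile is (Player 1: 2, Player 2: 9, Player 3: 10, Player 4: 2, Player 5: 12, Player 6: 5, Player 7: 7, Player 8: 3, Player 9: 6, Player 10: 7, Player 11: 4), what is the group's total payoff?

293.47 gold

Total contributed: 2 + 9 + 10 + 2 + 12 + 5 + 7 + 3 + 6 + 7 + 4 = 67; total kept: 11 × 12 − 67 = 65.
The guild treasury pays out 0.31 × 11 × 67 = 228.47 in aggregate.
Group total = 65 + 228.47 = 293.47.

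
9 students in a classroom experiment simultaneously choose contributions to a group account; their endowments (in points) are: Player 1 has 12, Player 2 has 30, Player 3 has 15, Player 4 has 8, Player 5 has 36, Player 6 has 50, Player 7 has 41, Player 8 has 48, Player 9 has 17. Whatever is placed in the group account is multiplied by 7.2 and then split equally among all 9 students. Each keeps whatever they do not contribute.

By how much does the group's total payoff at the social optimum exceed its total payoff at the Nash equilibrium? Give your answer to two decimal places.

1593.40 points

The private return per contributed unit is 7.2/9 = 0.8000 < 1 for every player regardless of endowment, so the Nash equilibrium is zero contribution and the group total is Σ E_j = 12 + 30 + 15 + 8 + 36 + 50 + 41 + 48 + 17 = 257.
Each contributed unit returns 7.200 to the group, so the social optimum is full contribution by everyone: group total = 7.200 × 257 = 1850.40.
Efficiency loss = (7.200 − 1) × 257 = 1593.40.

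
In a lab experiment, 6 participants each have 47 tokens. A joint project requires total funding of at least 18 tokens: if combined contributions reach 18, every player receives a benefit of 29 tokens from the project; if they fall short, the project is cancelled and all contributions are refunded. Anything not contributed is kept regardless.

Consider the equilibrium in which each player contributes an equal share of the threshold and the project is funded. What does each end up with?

73 tokens

Equal share of the threshold: 18/6 = 3.
At this profile no one gains by cutting their contribution: any cut drops the total below 18, the project is cancelled, contributions are refunded, and the deviator ends with 47, which is less than 47 − 3 + 29 = 73. Contributing more than 3 just wastes the excess. So contributing exactly 3 is a best response.
Each player's payoff: 47 − 3 + 29 = 73.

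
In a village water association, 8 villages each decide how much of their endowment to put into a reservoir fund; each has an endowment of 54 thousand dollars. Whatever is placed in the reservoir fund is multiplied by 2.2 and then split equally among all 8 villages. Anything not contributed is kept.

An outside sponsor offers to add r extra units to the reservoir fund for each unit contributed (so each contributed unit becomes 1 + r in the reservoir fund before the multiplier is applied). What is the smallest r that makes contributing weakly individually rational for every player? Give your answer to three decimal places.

With matching at rate r, one contributed unit becomes (1 + r) in the reservoir fund and returns 2.2 × (1 + r) / 8 to the contributor.
Setting this equal to 1: 1 + r = 8/2.2 = 3.6364.
So the minimum matching rate is r = 3.6364 − 1 = 2.636.

2.636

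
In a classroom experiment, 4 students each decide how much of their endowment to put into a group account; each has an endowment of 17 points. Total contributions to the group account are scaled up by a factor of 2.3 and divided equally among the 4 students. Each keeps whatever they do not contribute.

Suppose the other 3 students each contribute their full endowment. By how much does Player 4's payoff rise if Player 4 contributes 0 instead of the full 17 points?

7.23 points

Switching from a contribution of 17 to 0 lets Player 4 keep an extra 17 points, but lowers the group account by 17, which costs Player 4 their own share of that drop: 2.3/4 × 17 = 9.77.
Net gain = 17 − 9.77 = 7.23. The private return per contributed unit (0.5750) is below 1, so free-riding is indeed the best response regardless of what the others do.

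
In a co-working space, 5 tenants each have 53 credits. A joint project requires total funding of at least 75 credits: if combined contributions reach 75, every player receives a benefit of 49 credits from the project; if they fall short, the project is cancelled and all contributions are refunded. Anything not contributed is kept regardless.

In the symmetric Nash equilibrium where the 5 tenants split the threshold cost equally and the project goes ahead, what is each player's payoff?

Equal share of the threshold: 75/5 = 15.
At this profile no one gains by cutting their contribution: any cut drops the total below 75, the project is cancelled, contributions are refunded, and the deviator ends with 53, which is less than 53 − 15 + 49 = 87. Contributing more than 15 just wastes the excess. So contributing exactly 15 is a best response.
Each player's payoff: 53 − 15 + 49 = 87.

87 credits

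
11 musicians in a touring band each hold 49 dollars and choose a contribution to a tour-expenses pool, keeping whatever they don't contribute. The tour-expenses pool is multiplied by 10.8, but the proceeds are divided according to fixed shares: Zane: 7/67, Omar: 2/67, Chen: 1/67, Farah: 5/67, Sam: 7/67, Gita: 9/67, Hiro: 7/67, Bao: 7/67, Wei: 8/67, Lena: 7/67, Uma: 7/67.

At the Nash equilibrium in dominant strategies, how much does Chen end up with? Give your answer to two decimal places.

Player j's private return per contributed unit is 10.8 × (j's share). Contributing is weakly dominant for j when that share is at least 1/10.8 = 0.0926, and contributing 0 is dominant otherwise.
The shares above 0.0926 belong to Zane, Sam, Gita, Hiro, Bao, Wei, Lena and Uma, contributing 49 each; the remaining 3 contribute 0. Total contributed: 392.
Chen keeps 49 and receives 10.8 × 392 × 1/67 = 63.19 from the tour-expenses pool, for a payoff of 112.19.

112.19 dollars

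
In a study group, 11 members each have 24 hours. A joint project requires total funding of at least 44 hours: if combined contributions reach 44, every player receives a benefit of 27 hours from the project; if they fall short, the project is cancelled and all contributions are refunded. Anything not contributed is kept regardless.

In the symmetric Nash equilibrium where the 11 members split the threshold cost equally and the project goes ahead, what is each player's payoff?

47 hours

Equal share of the threshold: 44/11 = 4.
At this profile no one gains by cutting their contribution: any cut drops the total below 44, the project is cancelled, contributions are refunded, and the deviator ends with 24, which is less than 24 − 4 + 27 = 47. Contributing more than 4 just wastes the excess. So contributing exactly 4 is a best response.
Each player's payoff: 24 − 4 + 27 = 47.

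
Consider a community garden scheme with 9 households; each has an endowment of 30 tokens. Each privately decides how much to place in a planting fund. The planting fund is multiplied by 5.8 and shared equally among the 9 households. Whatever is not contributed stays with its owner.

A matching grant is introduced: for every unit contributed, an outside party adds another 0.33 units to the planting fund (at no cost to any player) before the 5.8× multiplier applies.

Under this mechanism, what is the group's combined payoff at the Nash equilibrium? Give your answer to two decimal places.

With the mechanism, a contributed unit returns 5.8 × 1.33 / 9 = 0.8571 per unit of net cost — still below 1 — so contributing 0 remains dominant for every player.
Everyone keeps their endowment and the group total is 9 × 30 = 270.

270.00 tokens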